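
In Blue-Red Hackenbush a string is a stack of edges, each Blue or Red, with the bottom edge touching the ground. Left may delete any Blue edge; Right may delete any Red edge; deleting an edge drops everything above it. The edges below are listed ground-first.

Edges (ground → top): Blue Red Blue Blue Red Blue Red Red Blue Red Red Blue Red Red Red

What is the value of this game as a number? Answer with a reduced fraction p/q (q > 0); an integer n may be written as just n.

Build value(s[:k]) for k = 1..15, string s = Blue Red Blue Blue Red Blue Red Red Blue Red Red Blue Red Red Red.
value(B) = { 0 |  } = 1
value(BR) = { 0 | 1 } = 1/2
value(BRB) = { 0, 1/2 | 1 } = 3/4
value(BRBB) = { 0, 1/2, 3/4 | 1 } = 7/8
value(BRBBR) = { 0, 1/2, 3/4 | 7/8, 1 } = 13/16
value(BRBBRB) = { 0, 1/2, 3/4, 13/16 | 7/8, 1 } = 27/32
value(BRBBRBR) = { 0, 1/2, 3/4, 13/16 | 27/32, 7/8, 1 } = 53/64
value(BRBBRBRR) = { 0, 1/2, 3/4, 13/16 | 53/64, 27/32, 7/8, 1 } = 105/128
value(BRBBRBRRB) = { 0, 1/2, 3/4, 13/16, 105/128 | 53/64, 27/32, 7/8, 1 } = 211/256
value(BRBBRBRRBR) = { 0, 1/2, 3/4, 13/16, 105/128 | 211/256, 53/64, 27/32, 7/8, 1 } = 421/512
value(BRBBRBRRBRR) = { 0, 1/2, 3/4, 13/16, 105/128 | 421/512, 211/256, 53/64, 27/32, 7/8, 1 } = 841/1024
value(BRBBRBRRBRRB) = { 0, 1/2, 3/4, 13/16, 105/128, 841/1024 | 421/512, 211/256, 53/64, 27/32, 7/8, 1 } = 1683/2048
value(BRBBRBRRBRRBR) = { 0, 1/2, 3/4, 13/16, 105/128, 841/1024 | 1683/2048, 421/512, 211/256, 53/64, 27/32, 7/8, 1 } = 3365/4096
value(BRBBRBRRBRRBRR) = { 0, 1/2, 3/4, 13/16, 105/128, 841/1024 | 3365/4096, 1683/2048, 421/512, 211/256, 53/64, 27/32, 7/8, 1 } = 6729/8192
value(BRBBRBRRBRRBRRR) = { 0, 1/2, 3/4, 13/16, 105/128, 841/1024 | 6729/8192, 3365/4096, 1683/2048, 421/512, 211/256, 53/64, 27/32, 7/8, 1 } = 13457/16384

13457/16384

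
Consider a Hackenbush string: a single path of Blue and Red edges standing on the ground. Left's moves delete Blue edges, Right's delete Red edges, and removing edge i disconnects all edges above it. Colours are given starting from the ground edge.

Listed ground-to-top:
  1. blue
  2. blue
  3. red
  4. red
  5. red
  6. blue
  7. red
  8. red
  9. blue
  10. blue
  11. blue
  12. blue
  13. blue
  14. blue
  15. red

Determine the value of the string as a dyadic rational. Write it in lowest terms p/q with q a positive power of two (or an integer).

val_1 [b]  L=[0]  R=[—]  -> 1
val_2 [bb]  L=[0, 1]  R=[—]  -> 2
val_3 [bbr]  L=[0, 1]  R=[2]  -> 3/2
val_4 [bbrr]  L=[0, 1]  R=[3/2, 2]  -> 5/4
val_5 [bbrrr]  L=[0, 1]  R=[5/4, 3/2, 2]  -> 9/8
val_6 [bbrrrb]  L=[0, 1, 9/8]  R=[5/4, 3/2, 2]  -> 19/16
val_7 [bbrrrbr]  L=[0, 1, 9/8]  R=[19/16, 5/4, 3/2, 2]  -> 37/32
val_8 [bbrrrbrr]  L=[0, 1, 9/8]  R=[37/32, 19/16, 5/4, 3/2, 2]  -> 73/64
val_9 [bbrrrbrrb]  L=[0, 1, 9/8, 73/64]  R=[37/32, 19/16, 5/4, 3/2, 2]  -> 147/128
val_10 [bbrrrbrrbb]  L=[0, 1, 9/8, 73/64, 147/128]  R=[37/32, 19/16, 5/4, 3/2, 2]  -> 295/256
val_11 [bbrrrbrrbbb]  L=[0, 1, 9/8, 73/64, 147/128, 295/256]  R=[37/32, 19/16, 5/4, 3/2, 2]  -> 591/512
val_12 [bbrrrbrrbbbb]  L=[0, 1, 9/8, 73/64, 147/128, 295/256, 591/512]  R=[37/32, 19/16, 5/4, 3/2, 2]  -> 1183/1024
val_13 [bbrrrbrrbbbbb]  L=[0, 1, 9/8, 73/64, 147/128, 295/256, 591/512, 1183/1024]  R=[37/32, 19/16, 5/4, 3/2, 2]  -> 2367/2048
val_14 [bbrrrbrrbbbbbb]  L=[0, 1, 9/8, 73/64, 147/128, 295/256, 591/512, 1183/1024, 2367/2048]  R=[37/32, 19/16, 5/4, 3/2, 2]  -> 4735/4096
val_15 [bbrrrbrrbbbbbbr]  L=[0, 1, 9/8, 73/64, 147/128, 295/256, 591/512, 1183/1024, 2367/2048]  R=[4735/4096, 37/32, 19/16, 5/4, 3/2, 2]  -> 9469/8192

9469/8192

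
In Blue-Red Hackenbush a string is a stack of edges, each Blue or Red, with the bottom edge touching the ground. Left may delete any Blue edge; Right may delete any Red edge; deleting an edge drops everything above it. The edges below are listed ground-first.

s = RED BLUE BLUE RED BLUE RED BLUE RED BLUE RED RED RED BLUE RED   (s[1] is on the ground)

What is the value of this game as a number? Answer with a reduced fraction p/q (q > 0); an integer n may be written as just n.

Prefix values for RED BLUE BLUE RED BLUE RED BLUE RED BLUE RED RED RED BLUE RED via {L|R} + simplicity:
g_1 [R]  L=[—]  R=[0]  = -1
g_2 [RB]  L=[-1]  R=[0]  = -1/2
g_3 [RBB]  L=[-1,-1/2]  R=[0]  = -1/4
g_4 [RBBR]  L=[-1,-1/2]  R=[-1/4,0]  = -3/8
g_5 [RBBRB]  L=[-1,-1/2,-3/8]  R=[-1/4,0]  = -5/16
g_6 [RBBRBR]  L=[-1,-1/2,-3/8]  R=[-5/16,-1/4,0]  = -11/32
g_7 [RBBRBRB]  L=[-1,-1/2,-3/8,-11/32]  R=[-5/16,-1/4,0]  = -21/64
g_8 [RBBRBRBR]  L=[-1,-1/2,-3/8,-11/32]  R=[-21/64,-5/16,-1/4,0]  = -43/128
g_9 [RBBRBRBRB]  L=[-1,-1/2,-3/8,-11/32,-43/128]  R=[-21/64,-5/16,-1/4,0]  = -85/256
g_10 [RBBRBRBRBR]  L=[-1,-1/2,-3/8,-11/32,-43/128]  R=[-85/256,-21/64,-5/16,-1/4,0]  = -171/512
g_11 [RBBRBRBRBRR]  L=[-1,-1/2,-3/8,-11/32,-43/128]  R=[-171/512,-85/256,-21/64,-5/16,-1/4,0]  = -343/1024
g_12 [RBBRBRBRBRRR]  L=[-1,-1/2,-3/8,-11/32,-43/128]  R=[-343/1024,-171/512,-85/256,-21/64,-5/16,-1/4,0]  = -687/2048
g_13 [RBBRBRBRBRRRB]  L=[-1,-1/2,-3/8,-11/32,-43/128,-687/2048]  R=[-343/1024,-171/512,-85/256,-21/64,-5/16,-1/4,0]  = -1373/4096
g_14 [RBBRBRBRBRRRBR]  L=[-1,-1/2,-3/8,-11/32,-43/128,-687/2048]  R=[-1373/4096,-343/1024,-171/512,-85/256,-21/64,-5/16,-1/4,0]  = -2747/8192

-2747/8192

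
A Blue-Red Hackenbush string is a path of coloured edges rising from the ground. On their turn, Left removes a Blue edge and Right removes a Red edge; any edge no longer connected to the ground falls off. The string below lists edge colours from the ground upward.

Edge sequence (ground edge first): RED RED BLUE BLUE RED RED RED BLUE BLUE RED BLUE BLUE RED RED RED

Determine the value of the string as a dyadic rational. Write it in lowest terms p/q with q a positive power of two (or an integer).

Prefix values for RED RED BLUE BLUE RED RED RED BLUE BLUE RED BLUE BLUE RED RED RED via {L|R} + simplicity:
step 1: add RED to get R; options L={  } R={ 0 } gives -1
step 2: add RED to get RR; options L={  } R={ -1, 0 } gives -2
step 3: add BLUE to get RRB; options L={ -2 } R={ -1, 0 } gives -3/2
step 4: add BLUE to get RRBB; options L={ -2, -3/2 } R={ -1, 0 } gives -5/4
step 5: add RED to get RRBBR; options L={ -2, -3/2 } R={ -5/4, -1, 0 } gives -11/8
step 6: add RED to get RRBBRR; options L={ -2, -3/2 } R={ -11/8, -5/4, -1, 0 } gives -23/16
step 7: add RED to get RRBBRRR; options L={ -2, -3/2 } R={ -23/16, -11/8, -5/4, -1, 0 } gives -47/32
step 8: add BLUE to get RRBBRRRB; options L={ -2, -3/2, -47/32 } R={ -23/16, -11/8, -5/4, -1, 0 } gives -93/64
step 9: add BLUE to get RRBBRRRBB; options L={ -2, -3/2, -47/32, -93/64 } R={ -23/16, -11/8, -5/4, -1, 0 } gives -185/128
step 10: add RED to get RRBBRRRBBR; options L={ -2, -3/2, -47/32, -93/64 } R={ -185/128, -23/16, -11/8, -5/4, -1, 0 } gives -371/256
step 11: add BLUE to get RRBBRRRBBRB; options L={ -2, -3/2, -47/32, -93/64, -371/256 } R={ -185/128, -23/16, -11/8, -5/4, -1, 0 } gives -741/512
step 12: add BLUE to get RRBBRRRBBRBB; options L={ -2, -3/2, -47/32, -93/64, -371/256, -741/512 } R={ -185/128, -23/16, -11/8, -5/4, -1, 0 } gives -1481/1024
step 13: add RED to get RRBBRRRBBRBBR; options L={ -2, -3/2, -47/32, -93/64, -371/256, -741/512 } R={ -1481/1024, -185/128, -23/16, -11/8, -5/4, -1, 0 } gives -2963/2048
step 14: add RED to get RRBBRRRBBRBBRR; options L={ -2, -3/2, -47/32, -93/64, -371/256, -741/512 } R={ -2963/2048, -1481/1024, -185/128, -23/16, -11/8, -5/4, -1, 0 } gives -5927/4096
step 15: add RED to get RRBBRRRBBRBBRRR; options L={ -2, -3/2, -47/32, -93/64, -371/256, -741/512 } R={ -5927/4096, -2963/2048, -1481/1024, -185/128, -23/16, -11/8, -5/4, -1, 0 } gives -11855/8192

-11855/8192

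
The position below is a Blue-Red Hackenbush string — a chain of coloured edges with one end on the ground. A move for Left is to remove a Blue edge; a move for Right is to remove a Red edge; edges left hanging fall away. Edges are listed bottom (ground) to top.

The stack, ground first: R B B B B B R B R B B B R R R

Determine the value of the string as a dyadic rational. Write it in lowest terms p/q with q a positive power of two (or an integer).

step 1: add R to get R; options L={ none } R={ 0 } gives -1
step 2: add B to get RB; options L={ -1 } R={ 0 } gives -1/2
step 3: add B to get RBB; options L={ -1,-1/2 } R={ 0 } gives -1/4
step 4: add B to get RBBB; options L={ -1,-1/2,-1/4 } R={ 0 } gives -1/8
step 5: add B to get RBBBB; options L={ -1,-1/2,-1/4,-1/8 } R={ 0 } gives -1/16
step 6: add B to get RBBBBB; options L={ -1,-1/2,-1/4,-1/8,-1/16 } R={ 0 } gives -1/32
step 7: add R to get RBBBBBR; options L={ -1,-1/2,-1/4,-1/8,-1/16 } R={ -1/32,0 } gives -3/64
step 8: add B to get RBBBBBRB; options L={ -1,-1/2,-1/4,-1/8,-1/16,-3/64 } R={ -1/32,0 } gives -5/128
step 9: add R to get RBBBBBRBR; options L={ -1,-1/2,-1/4,-1/8,-1/16,-3/64 } R={ -5/128,-1/32,0 } gives -11/256
step 10: add B to get RBBBBBRBRB; options L={ -1,-1/2,-1/4,-1/8,-1/16,-3/64,-11/256 } R={ -5/128,-1/32,0 } gives -21/512
step 11: add B to get RBBBBBRBRBB; options L={ -1,-1/2,-1/4,-1/8,-1/16,-3/64,-11/256,-21/512 } R={ -5/128,-1/32,0 } gives -41/1024
step 12: add B to get RBBBBBRBRBBB; options L={ -1,-1/2,-1/4,-1/8,-1/16,-3/64,-11/256,-21/512,-41/1024 } R={ -5/128,-1/32,0 } gives -81/2048
step 13: add R to get RBBBBBRBRBBBR; options L={ -1,-1/2,-1/4,-1/8,-1/16,-3/64,-11/256,-21/512,-41/1024 } R={ -81/2048,-5/128,-1/32,0 } gives -163/4096
step 14: add R to get RBBBBBRBRBBBRR; options L={ -1,-1/2,-1/4,-1/8,-1/16,-3/64,-11/256,-21/512,-41/1024 } R={ -163/4096,-81/2048,-5/128,-1/32,0 } gives -327/8192
step 15: add R to get RBBBBBRBRBBBRRR; options L={ -1,-1/2,-1/4,-1/8,-1/16,-3/64,-11/256,-21/512,-41/1024 } R={ -327/8192,-163/4096,-81/2048,-5/128,-1/32,0 } gives -655/16384

-655/16384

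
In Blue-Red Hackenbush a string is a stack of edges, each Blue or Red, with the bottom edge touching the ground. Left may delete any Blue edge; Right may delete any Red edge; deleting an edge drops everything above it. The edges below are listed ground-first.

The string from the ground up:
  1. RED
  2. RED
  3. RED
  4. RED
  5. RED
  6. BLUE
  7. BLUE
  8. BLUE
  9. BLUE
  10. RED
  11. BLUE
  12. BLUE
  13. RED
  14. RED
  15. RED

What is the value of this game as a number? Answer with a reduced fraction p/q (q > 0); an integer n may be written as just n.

-4175/1024

G_1 [R]  L=[—]  R=[0]  ⇒ -1
G_2 [RR]  L=[—]  R=[-1; 0]  ⇒ -2
G_3 [RRR]  L=[—]  R=[-2; -1; 0]  ⇒ -3
G_4 [RRRR]  L=[—]  R=[-3; -2; -1; 0]  ⇒ -4
G_5 [RRRRR]  L=[—]  R=[-4; -3; -2; -1; 0]  ⇒ -5
G_6 [RRRRRB]  L=[-5]  R=[-4; -3; -2; -1; 0]  ⇒ -9/2
G_7 [RRRRRBB]  L=[-5; -9/2]  R=[-4; -3; -2; -1; 0]  ⇒ -17/4
G_8 [RRRRRBBB]  L=[-5; -9/2; -17/4]  R=[-4; -3; -2; -1; 0]  ⇒ -33/8
G_9 [RRRRRBBBB]  L=[-5; -9/2; -17/4; -33/8]  R=[-4; -3; -2; -1; 0]  ⇒ -65/16
G_10 [RRRRRBBBBR]  L=[-5; -9/2; -17/4; -33/8]  R=[-65/16; -4; -3; -2; -1; 0]  ⇒ -131/32
G_11 [RRRRRBBBBRB]  L=[-5; -9/2; -17/4; -33/8; -131/32]  R=[-65/16; -4; -3; -2; -1; 0]  ⇒ -261/64
G_12 [RRRRRBBBBRBB]  L=[-5; -9/2; -17/4; -33/8; -131/32; -261/64]  R=[-65/16; -4; -3; -2; -1; 0]  ⇒ -521/128
G_13 [RRRRRBBBBRBBR]  L=[-5; -9/2; -17/4; -33/8; -131/32; -261/64]  R=[-521/128; -65/16; -4; -3; -2; -1; 0]  ⇒ -1043/256
G_14 [RRRRRBBBBRBBRR]  L=[-5; -9/2; -17/4; -33/8; -131/32; -261/64]  R=[-1043/256; -521/128; -65/16; -4; -3; -2; -1; 0]  ⇒ -2087/512
G_15 [RRRRRBBBBRBBRRR]  L=[-5; -9/2; -17/4; -33/8; -131/32; -261/64]  R=[-2087/512; -1043/256; -521/128; -65/16; -4; -3; -2; -1; 0]  ⇒ -4175/1024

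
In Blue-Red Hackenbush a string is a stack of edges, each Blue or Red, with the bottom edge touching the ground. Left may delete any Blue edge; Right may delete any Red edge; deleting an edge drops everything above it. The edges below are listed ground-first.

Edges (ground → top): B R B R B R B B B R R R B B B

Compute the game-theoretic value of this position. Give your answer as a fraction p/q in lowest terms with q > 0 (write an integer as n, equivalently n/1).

11151/16384

B: Left { 0 }, Right {  } => simplest 1
BR: Left { 0 }, Right { 1 } => simplest 1/2
BRB: Left { 0 1/2 }, Right { 1 } => simplest 3/4
BRBR: Left { 0 1/2 }, Right { 3/4 1 } => simplest 5/8
BRBRB: Left { 0 1/2 5/8 }, Right { 3/4 1 } => simplest 11/16
BRBRBR: Left { 0 1/2 5/8 }, Right { 11/16 3/4 1 } => simplest 21/32
BRBRBRB: Left { 0 1/2 5/8 21/32 }, Right { 11/16 3/4 1 } => simplest 43/64
BRBRBRBB: Left { 0 1/2 5/8 21/32 43/64 }, Right { 11/16 3/4 1 } => simplest 87/128
BRBRBRBBB: Left { 0 1/2 5/8 21/32 43/64 87/128 }, Right { 11/16 3/4 1 } => simplest 175/256
BRBRBRBBBR: Left { 0 1/2 5/8 21/32 43/64 87/128 }, Right { 175/256 11/16 3/4 1 } => simplest 349/512
BRBRBRBBBRR: Left { 0 1/2 5/8 21/32 43/64 87/128 }, Right { 349/512 175/256 11/16 3/4 1 } => simplest 697/1024
BRBRBRBBBRRR: Left { 0 1/2 5/8 21/32 43/64 87/128 }, Right { 697/1024 349/512 175/256 11/16 3/4 1 } => simplest 1393/2048
BRBRBRBBBRRRB: Left { 0 1/2 5/8 21/32 43/64 87/128 1393/2048 }, Right { 697/1024 349/512 175/256 11/16 3/4 1 } => simplest 2787/4096
BRBRBRBBBRRRBB: Left { 0 1/2 5/8 21/32 43/64 87/128 1393/2048 2787/4096 }, Right { 697/1024 349/512 175/256 11/16 3/4 1 } => simplest 5575/8192
BRBRBRBBBRRRBBB: Left { 0 1/2 5/8 21/32 43/64 87/128 1393/2048 2787/4096 5575/8192 }, Right { 697/1024 349/512 175/256 11/16 3/4 1 } => simplest 11151/16384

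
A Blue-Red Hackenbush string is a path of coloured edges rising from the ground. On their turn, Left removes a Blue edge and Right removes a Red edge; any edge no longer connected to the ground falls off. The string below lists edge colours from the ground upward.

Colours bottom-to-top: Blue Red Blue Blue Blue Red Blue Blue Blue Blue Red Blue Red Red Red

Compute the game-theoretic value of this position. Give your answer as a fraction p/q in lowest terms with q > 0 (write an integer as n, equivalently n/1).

15313/16384

1 of 15 · B · max L 0 · min R +∞ — 1
2 of 15 · BR · max L 0 · min R 1 — 1/2
3 of 15 · BRB · max L 1/2 · min R 1 — 3/4
4 of 15 · BRBB · max L 3/4 · min R 1 — 7/8
5 of 15 · BRBBB · max L 7/8 · min R 1 — 15/16
6 of 15 · BRBBBR · max L 7/8 · min R 15/16 — 29/32
7 of 15 · BRBBBRB · max L 29/32 · min R 15/16 — 59/64
8 of 15 · BRBBBRBB · max L 59/64 · min R 15/16 — 119/128
9 of 15 · BRBBBRBBB · max L 119/128 · min R 15/16 — 239/256
10 of 15 · BRBBBRBBBB · max L 239/256 · min R 15/16 — 479/512
11 of 15 · BRBBBRBBBBR · max L 239/256 · min R 479/512 — 957/1024
12 of 15 · BRBBBRBBBBRB · max L 957/1024 · min R 479/512 — 1915/2048
13 of 15 · BRBBBRBBBBRBR · max L 957/1024 · min R 1915/2048 — 3829/4096
14 of 15 · BRBBBRBBBBRBRR · max L 957/1024 · min R 3829/4096 — 7657/8192
15 of 15 · BRBBBRBBBBRBRRR · max L 957/1024 · min R 7657/8192 — 15313/16384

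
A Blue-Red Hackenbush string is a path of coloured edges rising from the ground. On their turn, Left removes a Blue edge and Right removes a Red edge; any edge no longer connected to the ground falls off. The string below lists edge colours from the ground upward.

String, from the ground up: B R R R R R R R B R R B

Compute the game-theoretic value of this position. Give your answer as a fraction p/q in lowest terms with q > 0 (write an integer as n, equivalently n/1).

19/2048

B: Left { 0 }, Right { none } ⇒ simplest 1
BR: Left { 0 }, Right { 1 } ⇒ simplest 1/2
BRR: Left { 0 }, Right { 1/2,1 } ⇒ simplest 1/4
BRRR: Left { 0 }, Right { 1/4,1/2,1 } ⇒ simplest 1/8
BRRRR: Left { 0 }, Right { 1/8,1/4,1/2,1 } ⇒ simplest 1/16
BRRRRR: Left { 0 }, Right { 1/16,1/8,1/4,1/2,1 } ⇒ simplest 1/32
BRRRRRR: Left { 0 }, Right { 1/32,1/16,1/8,1/4,1/2,1 } ⇒ simplest 1/64
BRRRRRRR: Left { 0 }, Right { 1/64,1/32,1/16,1/8,1/4,1/2,1 } ⇒ simplest 1/128
BRRRRRRRB: Left { 0,1/128 }, Right { 1/64,1/32,1/16,1/8,1/4,1/2,1 } ⇒ simplest 3/256
BRRRRRRRBR: Left { 0,1/128 }, Right { 3/256,1/64,1/32,1/16,1/8,1/4,1/2,1 } ⇒ simplest 5/512
BRRRRRRRBRR: Left { 0,1/128 }, Right { 5/512,3/256,1/64,1/32,1/16,1/8,1/4,1/2,1 } ⇒ simplest 9/1024
BRRRRRRRBRRB: Left { 0,1/128,9/1024 }, Right { 5/512,3/256,1/64,1/32,1/16,1/8,1/4,1/2,1 } ⇒ simplest 19/2048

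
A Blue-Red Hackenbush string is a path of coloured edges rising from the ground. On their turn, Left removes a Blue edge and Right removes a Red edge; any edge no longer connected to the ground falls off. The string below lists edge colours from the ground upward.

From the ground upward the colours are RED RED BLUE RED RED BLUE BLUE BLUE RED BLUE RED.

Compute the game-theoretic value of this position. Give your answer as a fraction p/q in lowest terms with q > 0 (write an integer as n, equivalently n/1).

g_1 [R]  L=[∅]  R=[0]  → -1
g_2 [RR]  L=[∅]  R=[-1, 0]  → -2
g_3 [RRB]  L=[-2]  R=[-1, 0]  → -3/2
g_4 [RRBR]  L=[-2]  R=[-3/2, -1, 0]  → -7/4
g_5 [RRBRR]  L=[-2]  R=[-7/4, -3/2, -1, 0]  → -15/8
g_6 [RRBRRB]  L=[-2, -15/8]  R=[-7/4, -3/2, -1, 0]  → -29/16
g_7 [RRBRRBB]  L=[-2, -15/8, -29/16]  R=[-7/4, -3/2, -1, 0]  → -57/32
g_8 [RRBRRBBB]  L=[-2, -15/8, -29/16, -57/32]  R=[-7/4, -3/2, -1, 0]  → -113/64
g_9 [RRBRRBBBR]  L=[-2, -15/8, -29/16, -57/32]  R=[-113/64, -7/4, -3/2, -1, 0]  → -227/128
g_10 [RRBRRBBBRB]  L=[-2, -15/8, -29/16, -57/32, -227/128]  R=[-113/64, -7/4, -3/2, -1, 0]  → -453/256
g_11 [RRBRRBBBRBR]  L=[-2, -15/8, -29/16, -57/32, -227/128]  R=[-453/256, -113/64, -7/4, -3/2, -1, 0]  → -907/512

-907/512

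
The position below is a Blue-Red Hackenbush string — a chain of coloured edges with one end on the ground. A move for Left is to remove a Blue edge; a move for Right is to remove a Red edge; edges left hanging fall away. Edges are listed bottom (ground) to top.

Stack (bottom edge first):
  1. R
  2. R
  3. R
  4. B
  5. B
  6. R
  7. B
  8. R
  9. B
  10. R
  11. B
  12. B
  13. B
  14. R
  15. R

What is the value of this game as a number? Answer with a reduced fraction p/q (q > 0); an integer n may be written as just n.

-9543/4096

Build value(s[:k]) for k = 1..15, string s = R R R B B R B R B R B B B R R.
step 1: add R to get R; options L={ none } R={ 0 } ⇒ -1
step 2: add R to get RR; options L={ none } R={ -1, 0 } ⇒ -2
step 3: add R to get RRR; options L={ none } R={ -2, -1, 0 } ⇒ -3
step 4: add B to get RRRB; options L={ -3 } R={ -2, -1, 0 } ⇒ -5/2
step 5: add B to get RRRBB; options L={ -3, -5/2 } R={ -2, -1, 0 } ⇒ -9/4
step 6: add R to get RRRBBR; options L={ -3, -5/2 } R={ -9/4, -2, -1, 0 } ⇒ -19/8
step 7: add B to get RRRBBRB; options L={ -3, -5/2, -19/8 } R={ -9/4, -2, -1, 0 } ⇒ -37/16
step 8: add R to get RRRBBRBR; options L={ -3, -5/2, -19/8 } R={ -37/16, -9/4, -2, -1, 0 } ⇒ -75/32
step 9: add B to get RRRBBRBRB; options L={ -3, -5/2, -19/8, -75/32 } R={ -37/16, -9/4, -2, -1, 0 } ⇒ -149/64
step 10: add R to get RRRBBRBRBR; options L={ -3, -5/2, -19/8, -75/32 } R={ -149/64, -37/16, -9/4, -2, -1, 0 } ⇒ -299/128
step 11: add B to get RRRBBRBRBRB; options L={ -3, -5/2, -19/8, -75/32, -299/128 } R={ -149/64, -37/16, -9/4, -2, -1, 0 } ⇒ -597/256
step 12: add B to get RRRBBRBRBRBB; options L={ -3, -5/2, -19/8, -75/32, -299/128, -597/256 } R={ -149/64, -37/16, -9/4, -2, -1, 0 } ⇒ -1193/512
step 13: add B to get RRRBBRBRBRBBB; options L={ -3, -5/2, -19/8, -75/32, -299/128, -597/256, -1193/512 } R={ -149/64, -37/16, -9/4, -2, -1, 0 } ⇒ -2385/1024
step 14: add R to get RRRBBRBRBRBBBR; options L={ -3, -5/2, -19/8, -75/32, -299/128, -597/256, -1193/512 } R={ -2385/1024, -149/64, -37/16, -9/4, -2, -1, 0 } ⇒ -4771/2048
step 15: add R to get RRRBBRBRBRBBBRR; options L={ -3, -5/2, -19/8, -75/32, -299/128, -597/256, -1193/512 } R={ -4771/2048, -2385/1024, -149/64, -37/16, -9/4, -2, -1, 0 } ⇒ -9543/4096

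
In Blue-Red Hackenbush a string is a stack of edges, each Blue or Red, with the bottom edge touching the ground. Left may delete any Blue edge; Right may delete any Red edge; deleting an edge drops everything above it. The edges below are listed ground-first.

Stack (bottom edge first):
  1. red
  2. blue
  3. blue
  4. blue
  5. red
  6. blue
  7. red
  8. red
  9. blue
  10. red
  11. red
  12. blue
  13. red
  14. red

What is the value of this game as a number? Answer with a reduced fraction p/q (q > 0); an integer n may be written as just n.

edge 1 of 14 (red): { ∅ | 0 } so -1
edge 2 of 14 (blue): { -1 | 0 } so -1/2
edge 3 of 14 (blue): { -1, -1/2 | 0 } so -1/4
edge 4 of 14 (blue): { -1, -1/2, -1/4 | 0 } so -1/8
edge 5 of 14 (red): { -1, -1/2, -1/4 | -1/8, 0 } so -3/16
edge 6 of 14 (blue): { -1, -1/2, -1/4, -3/16 | -1/8, 0 } so -5/32
edge 7 of 14 (red): { -1, -1/2, -1/4, -3/16 | -5/32, -1/8, 0 } so -11/64
edge 8 of 14 (red): { -1, -1/2, -1/4, -3/16 | -11/64, -5/32, -1/8, 0 } so -23/128
edge 9 of 14 (blue): { -1, -1/2, -1/4, -3/16, -23/128 | -11/64, -5/32, -1/8, 0 } so -45/256
edge 10 of 14 (red): { -1, -1/2, -1/4, -3/16, -23/128 | -45/256, -11/64, -5/32, -1/8, 0 } so -91/512
edge 11 of 14 (red): { -1, -1/2, -1/4, -3/16, -23/128 | -91/512, -45/256, -11/64, -5/32, -1/8, 0 } so -183/1024
edge 12 of 14 (blue): { -1, -1/2, -1/4, -3/16, -23/128, -183/1024 | -91/512, -45/256, -11/64, -5/32, -1/8, 0 } so -365/2048
edge 13 of 14 (red): { -1, -1/2, -1/4, -3/16, -23/128, -183/1024 | -365/2048, -91/512, -45/256, -11/64, -5/32, -1/8, 0 } so -731/4096
edge 14 of 14 (red): { -1, -1/2, -1/4, -3/16, -23/128, -183/1024 | -731/4096, -365/2048, -91/512, -45/256, -11/64, -5/32, -1/8, 0 } so -1463/8192

-1463/8192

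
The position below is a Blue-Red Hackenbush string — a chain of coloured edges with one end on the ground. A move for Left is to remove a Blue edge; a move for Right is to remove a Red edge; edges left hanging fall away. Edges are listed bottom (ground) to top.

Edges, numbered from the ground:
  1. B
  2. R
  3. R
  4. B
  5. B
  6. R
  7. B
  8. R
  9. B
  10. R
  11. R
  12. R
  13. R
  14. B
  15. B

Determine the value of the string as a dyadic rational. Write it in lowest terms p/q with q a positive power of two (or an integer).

6791/16384

1 of 15 · B · max L 0 · min R +∞ gives 1
2 of 15 · BR · max L 0 · min R 1 gives 1/2
3 of 15 · BRR · max L 0 · min R 1/2 gives 1/4
4 of 15 · BRRB · max L 1/4 · min R 1/2 gives 3/8
5 of 15 · BRRBB · max L 3/8 · min R 1/2 gives 7/16
6 of 15 · BRRBBR · max L 3/8 · min R 7/16 gives 13/32
7 of 15 · BRRBBRB · max L 13/32 · min R 7/16 gives 27/64
8 of 15 · BRRBBRBR · max L 13/32 · min R 27/64 gives 53/128
9 of 15 · BRRBBRBRB · max L 53/128 · min R 27/64 gives 107/256
10 of 15 · BRRBBRBRBR · max L 53/128 · min R 107/256 gives 213/512
11 of 15 · BRRBBRBRBRR · max L 53/128 · min R 213/512 gives 425/1024
12 of 15 · BRRBBRBRBRRR · max L 53/128 · min R 425/1024 gives 849/2048
13 of 15 · BRRBBRBRBRRRR · max L 53/128 · min R 849/2048 gives 1697/4096
14 of 15 · BRRBBRBRBRRRRB · max L 1697/4096 · min R 849/2048 gives 3395/8192
15 of 15 · BRRBBRBRBRRRRBB · max L 3395/8192 · min R 849/2048 gives 6791/16384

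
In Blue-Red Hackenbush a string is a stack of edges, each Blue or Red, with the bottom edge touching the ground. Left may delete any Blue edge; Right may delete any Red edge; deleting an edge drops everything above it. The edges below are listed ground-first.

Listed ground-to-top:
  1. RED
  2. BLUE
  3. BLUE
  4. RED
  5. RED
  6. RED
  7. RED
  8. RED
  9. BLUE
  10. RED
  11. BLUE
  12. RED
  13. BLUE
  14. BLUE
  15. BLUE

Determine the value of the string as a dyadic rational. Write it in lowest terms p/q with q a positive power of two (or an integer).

-8017/16384

Build G(s[:k]) for k = 1..15, string s = RED BLUE BLUE RED RED RED RED RED BLUE RED BLUE RED BLUE BLUE BLUE.
R: Left { ∅ }, Right { 0 } so simplest -1
RB: Left { -1 }, Right { 0 } so simplest -1/2
RBB: Left { -1, -1/2 }, Right { 0 } so simplest -1/4
RBBR: Left { -1, -1/2 }, Right { -1/4, 0 } so simplest -3/8
RBBRR: Left { -1, -1/2 }, Right { -3/8, -1/4, 0 } so simplest -7/16
RBBRRR: Left { -1, -1/2 }, Right { -7/16, -3/8, -1/4, 0 } so simplest -15/32
RBBRRRR: Left { -1, -1/2 }, Right { -15/32, -7/16, -3/8, -1/4, 0 } so simplest -31/64
RBBRRRRR: Left { -1, -1/2 }, Right { -31/64, -15/32, -7/16, -3/8, -1/4, 0 } so simplest -63/128
RBBRRRRRB: Left { -1, -1/2, -63/128 }, Right { -31/64, -15/32, -7/16, -3/8, -1/4, 0 } so simplest -125/256
RBBRRRRRBR: Left { -1, -1/2, -63/128 }, Right { -125/256, -31/64, -15/32, -7/16, -3/8, -1/4, 0 } so simplest -251/512
RBBRRRRRBRB: Left { -1, -1/2, -63/128, -251/512 }, Right { -125/256, -31/64, -15/32, -7/16, -3/8, -1/4, 0 } so simplest -501/1024
RBBRRRRRBRBR: Left { -1, -1/2, -63/128, -251/512 }, Right { -501/1024, -125/256, -31/64, -15/32, -7/16, -3/8, -1/4, 0 } so simplest -1003/2048
RBBRRRRRBRBRB: Left { -1, -1/2, -63/128, -251/512, -1003/2048 }, Right { -501/1024, -125/256, -31/64, -15/32, -7/16, -3/8, -1/4, 0 } so simplest -2005/4096
RBBRRRRRBRBRBB: Left { -1, -1/2, -63/128, -251/512, -1003/2048, -2005/4096 }, Right { -501/1024, -125/256, -31/64, -15/32, -7/16, -3/8, -1/4, 0 } so simplest -4009/8192
RBBRRRRRBRBRBBB: Left { -1, -1/2, -63/128, -251/512, -1003/2048, -2005/4096, -4009/8192 }, Right { -501/1024, -125/256, -31/64, -15/32, -7/16, -3/8, -1/4, 0 } so simplest -8017/16384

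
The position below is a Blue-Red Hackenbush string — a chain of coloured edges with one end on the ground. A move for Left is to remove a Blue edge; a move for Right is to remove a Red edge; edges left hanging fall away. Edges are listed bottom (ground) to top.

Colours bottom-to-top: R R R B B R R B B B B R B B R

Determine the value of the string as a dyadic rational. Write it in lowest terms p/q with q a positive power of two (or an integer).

-9747/4096

1 of 15 · R · max L −∞ · min R 0 gives -1
2 of 15 · RR · max L −∞ · min R -1 gives -2
3 of 15 · RRR · max L −∞ · min R -2 gives -3
4 of 15 · RRRB · max L -3 · min R -2 gives -5/2
5 of 15 · RRRBB · max L -5/2 · min R -2 gives -9/4
6 of 15 · RRRBBR · max L -5/2 · min R -9/4 gives -19/8
7 of 15 · RRRBBRR · max L -5/2 · min R -19/8 gives -39/16
8 of 15 · RRRBBRRB · max L -39/16 · min R -19/8 gives -77/32
9 of 15 · RRRBBRRBB · max L -77/32 · min R -19/8 gives -153/64
10 of 15 · RRRBBRRBBB · max L -153/64 · min R -19/8 gives -305/128
11 of 15 · RRRBBRRBBBB · max L -305/128 · min R -19/8 gives -609/256
12 of 15 · RRRBBRRBBBBR · max L -305/128 · min R -609/256 gives -1219/512
13 of 15 · RRRBBRRBBBBRB · max L -1219/512 · min R -609/256 gives -2437/1024
14 of 15 · RRRBBRRBBBBRBB · max L -2437/1024 · min R -609/256 gives -4873/2048
15 of 15 · RRRBBRRBBBBRBBR · max L -2437/1024 · min R -4873/2048 gives -9747/4096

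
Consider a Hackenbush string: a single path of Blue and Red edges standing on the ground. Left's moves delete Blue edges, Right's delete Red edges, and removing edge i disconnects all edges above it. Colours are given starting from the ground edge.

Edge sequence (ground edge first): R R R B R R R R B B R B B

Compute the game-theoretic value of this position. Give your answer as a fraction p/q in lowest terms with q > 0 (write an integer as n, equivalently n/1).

edge 1 of 13 (R): { — | 0 } = -1
edge 2 of 13 (R): { — | -1,0 } = -2
edge 3 of 13 (R): { — | -2,-1,0 } = -3
edge 4 of 13 (B): { -3 | -2,-1,0 } = -5/2
edge 5 of 13 (R): { -3 | -5/2,-2,-1,0 } = -11/4
edge 6 of 13 (R): { -3 | -11/4,-5/2,-2,-1,0 } = -23/8
edge 7 of 13 (R): { -3 | -23/8,-11/4,-5/2,-2,-1,0 } = -47/16
edge 8 of 13 (R): { -3 | -47/16,-23/8,-11/4,-5/2,-2,-1,0 } = -95/32
edge 9 of 13 (B): { -3,-95/32 | -47/16,-23/8,-11/4,-5/2,-2,-1,0 } = -189/64
edge 10 of 13 (B): { -3,-95/32,-189/64 | -47/16,-23/8,-11/4,-5/2,-2,-1,0 } = -377/128
edge 11 of 13 (R): { -3,-95/32,-189/64 | -377/128,-47/16,-23/8,-11/4,-5/2,-2,-1,0 } = -755/256
edge 12 of 13 (B): { -3,-95/32,-189/64,-755/256 | -377/128,-47/16,-23/8,-11/4,-5/2,-2,-1,0 } = -1509/512
edge 13 of 13 (B): { -3,-95/32,-189/64,-755/256,-1509/512 | -377/128,-47/16,-23/8,-11/4,-5/2,-2,-1,0 } = -3017/1024

-3017/1024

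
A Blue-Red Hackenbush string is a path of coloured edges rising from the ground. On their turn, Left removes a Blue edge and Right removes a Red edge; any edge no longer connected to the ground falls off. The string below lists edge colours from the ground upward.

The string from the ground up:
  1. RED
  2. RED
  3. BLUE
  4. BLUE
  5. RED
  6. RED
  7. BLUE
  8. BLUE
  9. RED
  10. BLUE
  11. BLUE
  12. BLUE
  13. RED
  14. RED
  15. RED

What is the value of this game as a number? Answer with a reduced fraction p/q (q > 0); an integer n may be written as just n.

-11407/8192

Recurse on prefixes of the 15-edge string RED RED BLUE BLUE RED RED BLUE BLUE RED BLUE BLUE BLUE RED RED RED:
1 of 15 · R · max L −∞ · min R 0 gives -1
2 of 15 · RR · max L −∞ · min R -1 gives -2
3 of 15 · RRB · max L -2 · min R -1 gives -3/2
4 of 15 · RRBB · max L -3/2 · min R -1 gives -5/4
5 of 15 · RRBBR · max L -3/2 · min R -5/4 gives -11/8
6 of 15 · RRBBRR · max L -3/2 · min R -11/8 gives -23/16
7 of 15 · RRBBRRB · max L -23/16 · min R -11/8 gives -45/32
8 of 15 · RRBBRRBB · max L -45/32 · min R -11/8 gives -89/64
9 of 15 · RRBBRRBBR · max L -45/32 · min R -89/64 gives -179/128
10 of 15 · RRBBRRBBRB · max L -179/128 · min R -89/64 gives -357/256
11 of 15 · RRBBRRBBRBB · max L -357/256 · min R -89/64 gives -713/512
12 of 15 · RRBBRRBBRBBB · max L -713/512 · min R -89/64 gives -1425/1024
13 of 15 · RRBBRRBBRBBBR · max L -713/512 · min R -1425/1024 gives -2851/2048
14 of 15 · RRBBRRBBRBBBRR · max L -713/512 · min R -2851/2048 gives -5703/4096
15 of 15 · RRBBRRBBRBBBRRR · max L -713/512 · min R -5703/4096 gives -11407/8192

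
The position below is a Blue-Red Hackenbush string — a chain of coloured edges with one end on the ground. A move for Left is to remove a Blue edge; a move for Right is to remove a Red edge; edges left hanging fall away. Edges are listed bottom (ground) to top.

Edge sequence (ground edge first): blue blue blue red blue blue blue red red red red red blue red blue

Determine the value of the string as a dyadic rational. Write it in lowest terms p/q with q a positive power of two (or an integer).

val(b) = { 0 | · } => 1
val(bb) = { 0, 1 | · } => 2
val(bbb) = { 0, 1, 2 | · } => 3
val(bbbr) = { 0, 1, 2 | 3 } => 5/2
val(bbbrb) = { 0, 1, 2, 5/2 | 3 } => 11/4
val(bbbrbb) = { 0, 1, 2, 5/2, 11/4 | 3 } => 23/8
val(bbbrbbb) = { 0, 1, 2, 5/2, 11/4, 23/8 | 3 } => 47/16
val(bbbrbbbr) = { 0, 1, 2, 5/2, 11/4, 23/8 | 47/16, 3 } => 93/32
val(bbbrbbbrr) = { 0, 1, 2, 5/2, 11/4, 23/8 | 93/32, 47/16, 3 } => 185/64
val(bbbrbbbrrr) = { 0, 1, 2, 5/2, 11/4, 23/8 | 185/64, 93/32, 47/16, 3 } => 369/128
val(bbbrbbbrrrr) = { 0, 1, 2, 5/2, 11/4, 23/8 | 369/128, 185/64, 93/32, 47/16, 3 } => 737/256
val(bbbrbbbrrrrr) = { 0, 1, 2, 5/2, 11/4, 23/8 | 737/256, 369/128, 185/64, 93/32, 47/16, 3 } => 1473/512
val(bbbrbbbrrrrrb) = { 0, 1, 2, 5/2, 11/4, 23/8, 1473/512 | 737/256, 369/128, 185/64, 93/32, 47/16, 3 } => 2947/1024
val(bbbrbbbrrrrrbr) = { 0, 1, 2, 5/2, 11/4, 23/8, 1473/512 | 2947/1024, 737/256, 369/128, 185/64, 93/32, 47/16, 3 } => 5893/2048
val(bbbrbbbrrrrrbrb) = { 0, 1, 2, 5/2, 11/4, 23/8, 1473/512, 5893/2048 | 2947/1024, 737/256, 369/128, 185/64, 93/32, 47/16, 3 } => 11787/4096

11787/4096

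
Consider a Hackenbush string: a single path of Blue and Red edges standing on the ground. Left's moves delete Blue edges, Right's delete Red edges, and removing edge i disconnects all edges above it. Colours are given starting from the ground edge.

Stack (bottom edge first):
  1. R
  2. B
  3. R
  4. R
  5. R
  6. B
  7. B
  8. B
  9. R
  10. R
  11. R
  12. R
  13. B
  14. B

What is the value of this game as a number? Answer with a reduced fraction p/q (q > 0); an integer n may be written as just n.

-7289/8192

R: Left { (no moves) }, Right { 0 } — simplest -1
RB: Left { -1 }, Right { 0 } — simplest -1/2
RBR: Left { -1 }, Right { -1/2, 0 } — simplest -3/4
RBRR: Left { -1 }, Right { -3/4, -1/2, 0 } — simplest -7/8
RBRRR: Left { -1 }, Right { -7/8, -3/4, -1/2, 0 } — simplest -15/16
RBRRRB: Left { -1, -15/16 }, Right { -7/8, -3/4, -1/2, 0 } — simplest -29/32
RBRRRBB: Left { -1, -15/16, -29/32 }, Right { -7/8, -3/4, -1/2, 0 } — simplest -57/64
RBRRRBBB: Left { -1, -15/16, -29/32, -57/64 }, Right { -7/8, -3/4, -1/2, 0 } — simplest -113/128
RBRRRBBBR: Left { -1, -15/16, -29/32, -57/64 }, Right { -113/128, -7/8, -3/4, -1/2, 0 } — simplest -227/256
RBRRRBBBRR: Left { -1, -15/16, -29/32, -57/64 }, Right { -227/256, -113/128, -7/8, -3/4, -1/2, 0 } — simplest -455/512
RBRRRBBBRRR: Left { -1, -15/16, -29/32, -57/64 }, Right { -455/512, -227/256, -113/128, -7/8, -3/4, -1/2, 0 } — simplest -911/1024
RBRRRBBBRRRR: Left { -1, -15/16, -29/32, -57/64 }, Right { -911/1024, -455/512, -227/256, -113/128, -7/8, -3/4, -1/2, 0 } — simplest -1823/2048
RBRRRBBBRRRRB: Left { -1, -15/16, -29/32, -57/64, -1823/2048 }, Right { -911/1024, -455/512, -227/256, -113/128, -7/8, -3/4, -1/2, 0 } — simplest -3645/4096
RBRRRBBBRRRRBB: Left { -1, -15/16, -29/32, -57/64, -1823/2048, -3645/4096 }, Right { -911/1024, -455/512, -227/256, -113/128, -7/8, -3/4, -1/2, 0 } — simplest -7289/8192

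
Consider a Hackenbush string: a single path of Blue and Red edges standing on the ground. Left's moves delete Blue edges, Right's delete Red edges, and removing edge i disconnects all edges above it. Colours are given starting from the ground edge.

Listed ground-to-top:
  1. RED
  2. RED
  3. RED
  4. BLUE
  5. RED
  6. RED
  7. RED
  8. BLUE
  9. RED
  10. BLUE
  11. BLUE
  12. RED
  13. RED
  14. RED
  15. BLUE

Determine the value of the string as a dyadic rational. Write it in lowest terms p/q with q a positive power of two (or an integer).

Recurse on prefixes of the 15-edge string RED RED RED BLUE RED RED RED BLUE RED BLUE BLUE RED RED RED BLUE:
value_1 [R]  L=[(no moves)]  R=[0]  = -1
value_2 [RR]  L=[(no moves)]  R=[-1 0]  = -2
value_3 [RRR]  L=[(no moves)]  R=[-2 -1 0]  = -3
value_4 [RRRB]  L=[-3]  R=[-2 -1 0]  = -5/2
value_5 [RRRBR]  L=[-3]  R=[-5/2 -2 -1 0]  = -11/4
value_6 [RRRBRR]  L=[-3]  R=[-11/4 -5/2 -2 -1 0]  = -23/8
value_7 [RRRBRRR]  L=[-3]  R=[-23/8 -11/4 -5/2 -2 -1 0]  = -47/16
value_8 [RRRBRRRB]  L=[-3 -47/16]  R=[-23/8 -11/4 -5/2 -2 -1 0]  = -93/32
value_9 [RRRBRRRBR]  L=[-3 -47/16]  R=[-93/32 -23/8 -11/4 -5/2 -2 -1 0]  = -187/64
value_10 [RRRBRRRBRB]  L=[-3 -47/16 -187/64]  R=[-93/32 -23/8 -11/4 -5/2 -2 -1 0]  = -373/128
value_11 [RRRBRRRBRBB]  L=[-3 -47/16 -187/64 -373/128]  R=[-93/32 -23/8 -11/4 -5/2 -2 -1 0]  = -745/256
value_12 [RRRBRRRBRBBR]  L=[-3 -47/16 -187/64 -373/128]  R=[-745/256 -93/32 -23/8 -11/4 -5/2 -2 -1 0]  = -1491/512
value_13 [RRRBRRRBRBBRR]  L=[-3 -47/16 -187/64 -373/128]  R=[-1491/512 -745/256 -93/32 -23/8 -11/4 -5/2 -2 -1 0]  = -2983/1024
value_14 [RRRBRRRBRBBRRR]  L=[-3 -47/16 -187/64 -373/128]  R=[-2983/1024 -1491/512 -745/256 -93/32 -23/8 -11/4 -5/2 -2 -1 0]  = -5967/2048
value_15 [RRRBRRRBRBBRRRB]  L=[-3 -47/16 -187/64 -373/128 -5967/2048]  R=[-2983/1024 -1491/512 -745/256 -93/32 -23/8 -11/4 -5/2 -2 -1 0]  = -11933/4096

-11933/4096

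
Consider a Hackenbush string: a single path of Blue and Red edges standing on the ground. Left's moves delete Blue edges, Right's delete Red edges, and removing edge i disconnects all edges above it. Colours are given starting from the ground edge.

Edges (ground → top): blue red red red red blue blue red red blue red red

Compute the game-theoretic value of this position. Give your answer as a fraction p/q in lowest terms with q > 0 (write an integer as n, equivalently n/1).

edge 1 of 12 (blue): { 0 | (no moves) } => 1
edge 2 of 12 (red): { 0 | 1 } => 1/2
edge 3 of 12 (red): { 0 | 1/2 1 } => 1/4
edge 4 of 12 (red): { 0 | 1/4 1/2 1 } => 1/8
edge 5 of 12 (red): { 0 | 1/8 1/4 1/2 1 } => 1/16
edge 6 of 12 (blue): { 0 1/16 | 1/8 1/4 1/2 1 } => 3/32
edge 7 of 12 (blue): { 0 1/16 3/32 | 1/8 1/4 1/2 1 } => 7/64
edge 8 of 12 (red): { 0 1/16 3/32 | 7/64 1/8 1/4 1/2 1 } => 13/128
edge 9 of 12 (red): { 0 1/16 3/32 | 13/128 7/64 1/8 1/4 1/2 1 } => 25/256
edge 10 of 12 (blue): { 0 1/16 3/32 25/256 | 13/128 7/64 1/8 1/4 1/2 1 } => 51/512
edge 11 of 12 (red): { 0 1/16 3/32 25/256 | 51/512 13/128 7/64 1/8 1/4 1/2 1 } => 101/1024
edge 12 of 12 (red): { 0 1/16 3/32 25/256 | 101/1024 51/512 13/128 7/64 1/8 1/4 1/2 1 } => 201/2048

201/2048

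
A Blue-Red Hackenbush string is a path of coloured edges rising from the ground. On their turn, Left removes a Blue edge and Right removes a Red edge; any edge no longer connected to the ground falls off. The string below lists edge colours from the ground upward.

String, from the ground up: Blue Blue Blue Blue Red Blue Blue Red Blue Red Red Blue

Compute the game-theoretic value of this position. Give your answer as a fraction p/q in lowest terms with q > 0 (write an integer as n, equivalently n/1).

step 1: add Blue to get B; options L={ 0 } R={  } = 1
step 2: add Blue to get BB; options L={ 0,1 } R={  } = 2
step 3: add Blue to get BBB; options L={ 0,1,2 } R={  } = 3
step 4: add Blue to get BBBB; options L={ 0,1,2,3 } R={  } = 4
step 5: add Red to get BBBBR; options L={ 0,1,2,3 } R={ 4 } = 7/2
step 6: add Blue to get BBBBRB; options L={ 0,1,2,3,7/2 } R={ 4 } = 15/4
step 7: add Blue to get BBBBRBB; options L={ 0,1,2,3,7/2,15/4 } R={ 4 } = 31/8
step 8: add Red to get BBBBRBBR; options L={ 0,1,2,3,7/2,15/4 } R={ 31/8,4 } = 61/16
step 9: add Blue to get BBBBRBBRB; options L={ 0,1,2,3,7/2,15/4,61/16 } R={ 31/8,4 } = 123/32
step 10: add Red to get BBBBRBBRBR; options L={ 0,1,2,3,7/2,15/4,61/16 } R={ 123/32,31/8,4 } = 245/64
step 11: add Red to get BBBBRBBRBRR; options L={ 0,1,2,3,7/2,15/4,61/16 } R={ 245/64,123/32,31/8,4 } = 489/128
step 12: add Blue to get BBBBRBBRBRRB; options L={ 0,1,2,3,7/2,15/4,61/16,489/128 } R={ 245/64,123/32,31/8,4 } = 979/256

979/256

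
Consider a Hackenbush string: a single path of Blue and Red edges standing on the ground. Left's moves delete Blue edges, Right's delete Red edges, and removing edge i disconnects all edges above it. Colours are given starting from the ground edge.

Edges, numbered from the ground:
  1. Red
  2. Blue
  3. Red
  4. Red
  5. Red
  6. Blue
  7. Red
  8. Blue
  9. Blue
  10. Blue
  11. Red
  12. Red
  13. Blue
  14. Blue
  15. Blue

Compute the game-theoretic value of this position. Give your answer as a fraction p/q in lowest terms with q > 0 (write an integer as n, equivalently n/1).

-14897/16384

R: Left {  }, Right { 0 } gives simplest -1
RB: Left { -1 }, Right { 0 } gives simplest -1/2
RBR: Left { -1 }, Right { -1/2 0 } gives simplest -3/4
RBRR: Left { -1 }, Right { -3/4 -1/2 0 } gives simplest -7/8
RBRRR: Left { -1 }, Right { -7/8 -3/4 -1/2 0 } gives simplest -15/16
RBRRRB: Left { -1 -15/16 }, Right { -7/8 -3/4 -1/2 0 } gives simplest -29/32
RBRRRBR: Left { -1 -15/16 }, Right { -29/32 -7/8 -3/4 -1/2 0 } gives simplest -59/64
RBRRRBRB: Left { -1 -15/16 -59/64 }, Right { -29/32 -7/8 -3/4 -1/2 0 } gives simplest -117/128
RBRRRBRBB: Left { -1 -15/16 -59/64 -117/128 }, Right { -29/32 -7/8 -3/4 -1/2 0 } gives simplest -233/256
RBRRRBRBBB: Left { -1 -15/16 -59/64 -117/128 -233/256 }, Right { -29/32 -7/8 -3/4 -1/2 0 } gives simplest -465/512
RBRRRBRBBBR: Left { -1 -15/16 -59/64 -117/128 -233/256 }, Right { -465/512 -29/32 -7/8 -3/4 -1/2 0 } gives simplest -931/1024
RBRRRBRBBBRR: Left { -1 -15/16 -59/64 -117/128 -233/256 }, Right { -931/1024 -465/512 -29/32 -7/8 -3/4 -1/2 0 } gives simplest -1863/2048
RBRRRBRBBBRRB: Left { -1 -15/16 -59/64 -117/128 -233/256 -1863/2048 }, Right { -931/1024 -465/512 -29/32 -7/8 -3/4 -1/2 0 } gives simplest -3725/4096
RBRRRBRBBBRRBB: Left { -1 -15/16 -59/64 -117/128 -233/256 -1863/2048 -3725/4096 }, Right { -931/1024 -465/512 -29/32 -7/8 -3/4 -1/2 0 } gives simplest -7449/8192
RBRRRBRBBBRRBBB: Left { -1 -15/16 -59/64 -117/128 -233/256 -1863/2048 -3725/4096 -7449/8192 }, Right { -931/1024 -465/512 -29/32 -7/8 -3/4 -1/2 0 } gives simplest -14897/16384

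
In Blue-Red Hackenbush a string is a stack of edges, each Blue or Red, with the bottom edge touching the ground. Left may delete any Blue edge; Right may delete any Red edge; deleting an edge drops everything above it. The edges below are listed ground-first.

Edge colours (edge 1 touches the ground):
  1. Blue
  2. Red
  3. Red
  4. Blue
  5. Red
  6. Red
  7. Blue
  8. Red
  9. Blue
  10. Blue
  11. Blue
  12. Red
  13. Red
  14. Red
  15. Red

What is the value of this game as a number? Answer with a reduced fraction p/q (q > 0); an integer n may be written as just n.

Prefix values for Blue Red Red Blue Red Red Blue Red Blue Blue Blue Red Red Red Red via {L|R} + simplicity:
val(B) = { 0 | none } — 1
val(BR) = { 0 | 1 } — 1/2
val(BRR) = { 0 | 1/2; 1 } — 1/4
val(BRRB) = { 0; 1/4 | 1/2; 1 } — 3/8
val(BRRBR) = { 0; 1/4 | 3/8; 1/2; 1 } — 5/16
val(BRRBRR) = { 0; 1/4 | 5/16; 3/8; 1/2; 1 } — 9/32
val(BRRBRRB) = { 0; 1/4; 9/32 | 5/16; 3/8; 1/2; 1 } — 19/64
val(BRRBRRBR) = { 0; 1/4; 9/32 | 19/64; 5/16; 3/8; 1/2; 1 } — 37/128
val(BRRBRRBRB) = { 0; 1/4; 9/32; 37/128 | 19/64; 5/16; 3/8; 1/2; 1 } — 75/256
val(BRRBRRBRBB) = { 0; 1/4; 9/32; 37/128; 75/256 | 19/64; 5/16; 3/8; 1/2; 1 } — 151/512
val(BRRBRRBRBBB) = { 0; 1/4; 9/32; 37/128; 75/256; 151/512 | 19/64; 5/16; 3/8; 1/2; 1 } — 303/1024
val(BRRBRRBRBBBR) = { 0; 1/4; 9/32; 37/128; 75/256; 151/512 | 303/1024; 19/64; 5/16; 3/8; 1/2; 1 } — 605/2048
val(BRRBRRBRBBBRR) = { 0; 1/4; 9/32; 37/128; 75/256; 151/512 | 605/2048; 303/1024; 19/64; 5/16; 3/8; 1/2; 1 } — 1209/4096
val(BRRBRRBRBBBRRR) = { 0; 1/4; 9/32; 37/128; 75/256; 151/512 | 1209/4096; 605/2048; 303/1024; 19/64; 5/16; 3/8; 1/2; 1 } — 2417/8192
val(BRRBRRBRBBBRRRR) = { 0; 1/4; 9/32; 37/128; 75/256; 151/512 | 2417/8192; 1209/4096; 605/2048; 303/1024; 19/64; 5/16; 3/8; 1/2; 1 } — 4833/16384

4833/16384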